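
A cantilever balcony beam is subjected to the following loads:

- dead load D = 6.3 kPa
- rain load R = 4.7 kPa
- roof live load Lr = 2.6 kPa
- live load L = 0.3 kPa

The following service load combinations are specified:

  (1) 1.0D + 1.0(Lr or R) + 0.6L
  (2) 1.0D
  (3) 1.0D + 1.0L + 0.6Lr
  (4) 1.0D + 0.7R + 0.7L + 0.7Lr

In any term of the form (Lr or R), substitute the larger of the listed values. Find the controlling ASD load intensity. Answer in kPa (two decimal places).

11.62 kPa

(Lr or R) → R = 4.7 kPa.
(1) 1.0(6.3) + 1.0(4.7) + 0.6(0.3) = 11.18
(2) 1.0(6.3) = 6.30
(3) 1.0(6.3) + 1.0(0.3) + 0.6(2.6) = 8.16
(4) 1.0(6.3) + 0.7(4.7) + 0.7(0.3) + 0.7(2.6) = 11.62
The controlling combination is 4, giving 11.62 kPa.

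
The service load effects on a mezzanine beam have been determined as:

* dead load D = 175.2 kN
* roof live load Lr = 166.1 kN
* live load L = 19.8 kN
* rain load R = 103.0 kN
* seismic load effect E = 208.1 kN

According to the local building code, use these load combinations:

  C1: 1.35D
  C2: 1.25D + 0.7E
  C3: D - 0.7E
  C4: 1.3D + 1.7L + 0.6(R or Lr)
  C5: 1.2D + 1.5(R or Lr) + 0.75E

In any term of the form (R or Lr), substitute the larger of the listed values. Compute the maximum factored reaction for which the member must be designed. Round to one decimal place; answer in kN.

(R or Lr) → Lr = 166.1 kN.
C1: 1.35(175.2) = 236.5
C2: 1.25(175.2) + 0.7(208.1) = 219.0 + 145.7 = 364.7
C3: 1.0(175.2) - 0.7(208.1) = 175.2 - 145.7 = 29.5
C4: 1.3(175.2) + 1.7(19.8) + 0.6(166.1) = 361.1
C5: 1.2(175.2) + 1.5(166.1) + 0.75(208.1) = 210.2 + 249.2 + 156.1 = 615.5
Maximum is from combination 5.

615.5 kN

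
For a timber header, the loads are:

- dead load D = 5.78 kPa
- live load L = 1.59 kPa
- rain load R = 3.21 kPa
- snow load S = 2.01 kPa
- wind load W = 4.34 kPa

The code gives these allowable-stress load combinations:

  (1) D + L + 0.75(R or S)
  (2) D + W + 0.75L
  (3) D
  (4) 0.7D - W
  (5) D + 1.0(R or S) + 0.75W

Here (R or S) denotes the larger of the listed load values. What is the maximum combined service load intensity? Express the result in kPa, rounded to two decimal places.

12.25 kPa

(R or S) → R = 3.21 kPa.
(1) 1.0(5.78) + 1.0(1.59) + 0.75(3.21) = 9.78
(2) 1.0(5.78) + 1.0(4.34) + 0.75(1.59) = 11.31
(3) 1.0(5.78) = 5.78
(4) 0.7(5.78) - 1.0(4.34) = -0.29
(5) 1.0(5.78) + 1.0(3.21) + 0.75(4.34) = 12.25
Maximum is from combination 5.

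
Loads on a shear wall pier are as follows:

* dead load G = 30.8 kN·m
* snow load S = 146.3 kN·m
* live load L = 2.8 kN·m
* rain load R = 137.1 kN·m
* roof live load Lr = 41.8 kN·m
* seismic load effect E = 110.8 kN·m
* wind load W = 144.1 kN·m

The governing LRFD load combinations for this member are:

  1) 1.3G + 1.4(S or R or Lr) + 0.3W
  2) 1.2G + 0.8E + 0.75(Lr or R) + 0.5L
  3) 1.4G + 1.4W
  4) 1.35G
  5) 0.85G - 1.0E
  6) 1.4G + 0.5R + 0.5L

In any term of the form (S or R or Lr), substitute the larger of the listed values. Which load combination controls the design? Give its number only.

Combination 1

(S or R or Lr) → S = 146.3 kN·m; (Lr or R) → R = 137.1 kN·m.
1) 1.3(30.8) + 1.4(146.3) + 0.3(144.1) = 288.1
2) 1.2(30.8) + 0.8(110.8) + 0.75(137.1) + 0.5(2.8) = 37.0 + 88.6 + 102.8 + 1.4 = 229.8
3) 1.4(30.8) + 1.4(144.1) = 244.9
4) 1.35(30.8) = 41.6
5) 0.85(30.8) - 1.0(110.8) = 26.2 - 110.8 = -84.6
6) 1.4(30.8) + 0.5(137.1) + 0.5(2.8) = 43.1 + 68.6 + 1.4 = 113.1
The largest value is 288.1 kN·m from combination 1.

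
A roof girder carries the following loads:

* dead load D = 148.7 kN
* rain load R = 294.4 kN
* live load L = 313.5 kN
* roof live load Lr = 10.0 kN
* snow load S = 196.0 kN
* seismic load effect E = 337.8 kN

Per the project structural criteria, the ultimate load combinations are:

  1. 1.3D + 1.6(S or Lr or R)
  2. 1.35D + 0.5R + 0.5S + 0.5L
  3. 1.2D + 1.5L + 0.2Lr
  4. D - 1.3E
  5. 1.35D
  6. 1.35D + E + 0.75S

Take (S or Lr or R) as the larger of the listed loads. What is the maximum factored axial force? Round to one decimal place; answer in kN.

(S or Lr or R) → R = 294.4 kN.
1. 1.3(148.7) + 1.6(294.4) = 664.4
2. 1.35(148.7) + 0.5(294.4) + 0.5(196.0) + 0.5(313.5) = 200.7 + 147.2 + 98.0 + 156.8 = 602.7
3. 1.2(148.7) + 1.5(313.5) + 0.2(10.0) = 178.4 + 470.3 + 2.0 = 650.7
4. 1.0(148.7) - 1.3(337.8) = 148.7 - 439.1 = -290.4
5. 1.35(148.7) = 200.7
6. 1.35(148.7) + 1.0(337.8) + 0.75(196.0) = 200.7 + 337.8 + 147.0 = 685.5
The controlling combination is 6, giving 685.5 kN.

685.5 kN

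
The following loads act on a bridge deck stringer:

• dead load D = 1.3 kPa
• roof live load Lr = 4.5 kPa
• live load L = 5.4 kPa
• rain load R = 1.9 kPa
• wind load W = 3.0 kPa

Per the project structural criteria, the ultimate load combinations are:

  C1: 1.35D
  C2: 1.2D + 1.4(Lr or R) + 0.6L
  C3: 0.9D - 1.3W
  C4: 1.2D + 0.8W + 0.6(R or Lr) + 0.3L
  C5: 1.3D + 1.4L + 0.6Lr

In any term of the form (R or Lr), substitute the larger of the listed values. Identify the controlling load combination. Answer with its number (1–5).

Combination 5

(Lr or R) → Lr = 4.5 kPa; (R or Lr) → Lr = 4.5 kPa.
C1: 1.35(1.3) = 1.8
C2: 1.2(1.3) + 1.4(4.5) + 0.6(5.4) = 11.1
C3: 0.9(1.3) - 1.3(3.0) = -2.7
C4: 1.2(1.3) + 0.8(3.0) + 0.6(4.5) + 0.3(5.4) = 8.3
C5: 1.3(1.3) + 1.4(5.4) + 0.6(4.5) = 12.0
The largest value is 12.0 kPa from combination 5.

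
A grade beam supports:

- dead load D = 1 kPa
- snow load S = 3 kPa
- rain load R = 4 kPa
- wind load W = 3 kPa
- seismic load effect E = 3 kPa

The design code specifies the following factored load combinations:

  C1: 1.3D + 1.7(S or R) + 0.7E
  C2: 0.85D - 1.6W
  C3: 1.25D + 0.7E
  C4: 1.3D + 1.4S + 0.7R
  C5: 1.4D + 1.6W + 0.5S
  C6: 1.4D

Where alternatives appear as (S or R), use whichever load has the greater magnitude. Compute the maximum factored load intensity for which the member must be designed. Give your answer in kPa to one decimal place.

(S or R) → R = 4 kPa.
C1: 1.3(1) + 1.7(4) + 0.7(3) = 1.3 + 6.8 + 2.1 = 10.2
C2: 0.85(1) - 1.6(3) = -4.0
C3: 1.25(1) + 0.7(3) = 1.3 + 2.1 = 3.4
C4: 1.3(1) + 1.4(3) + 0.7(4) = 1.3 + 4.2 + 2.8 = 8.3
C5: 1.4(1) + 1.6(3) + 0.5(3) = 1.4 + 4.8 + 1.5 = 7.7
C6: 1.4(1) = 1.4
Maximum is from combination 1.

10.2 kPa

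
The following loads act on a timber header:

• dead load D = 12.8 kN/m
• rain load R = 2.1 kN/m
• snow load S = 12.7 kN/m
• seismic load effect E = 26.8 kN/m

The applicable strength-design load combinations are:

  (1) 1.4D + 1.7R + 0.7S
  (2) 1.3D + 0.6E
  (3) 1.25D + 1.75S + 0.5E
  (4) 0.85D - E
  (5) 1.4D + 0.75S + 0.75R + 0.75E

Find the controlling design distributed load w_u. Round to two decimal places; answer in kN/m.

(1) 1.4(12.8) + 1.7(2.1) + 0.7(12.7) = 17.92 + 3.57 + 8.89 = 30.38
(2) 1.3(12.8) + 0.6(26.8) = 16.64 + 16.08 = 32.72
(3) 1.25(12.8) + 1.75(12.7) + 0.5(26.8) = 16.00 + 22.23 + 13.40 = 51.63
(4) 0.85(12.8) - 1.0(26.8) = 10.88 - 26.80 = -15.92
(5) 1.4(12.8) + 0.75(12.7) + 0.75(2.1) + 0.75(26.8) = 49.12
Combination 3 governs: w_u = 51.63 kN/m.

51.63 kN/m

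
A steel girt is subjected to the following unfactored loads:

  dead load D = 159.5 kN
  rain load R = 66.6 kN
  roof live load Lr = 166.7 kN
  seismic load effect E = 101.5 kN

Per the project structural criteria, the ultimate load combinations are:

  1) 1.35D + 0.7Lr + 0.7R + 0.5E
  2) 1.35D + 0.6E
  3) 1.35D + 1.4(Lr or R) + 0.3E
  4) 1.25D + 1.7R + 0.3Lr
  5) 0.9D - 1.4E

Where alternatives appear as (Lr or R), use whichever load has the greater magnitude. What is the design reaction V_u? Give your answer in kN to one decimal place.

479.2 kN

(Lr or R) → Lr = 166.7 kN.
1) 1.35(159.5) + 0.7(166.7) + 0.7(66.6) + 0.5(101.5) = 215.3 + 116.7 + 46.6 + 50.8 = 429.4
2) 1.35(159.5) + 0.6(101.5) = 215.3 + 60.9 = 276.2
3) 1.35(159.5) + 1.4(166.7) + 0.3(101.5) = 215.3 + 233.4 + 30.5 = 479.2
4) 1.25(159.5) + 1.7(66.6) + 0.3(166.7) = 199.4 + 113.2 + 50.0 = 362.6
5) 0.9(159.5) - 1.4(101.5) = 143.6 - 142.1 = 1.5
Combination 3 governs: V_u = 479.2 kN.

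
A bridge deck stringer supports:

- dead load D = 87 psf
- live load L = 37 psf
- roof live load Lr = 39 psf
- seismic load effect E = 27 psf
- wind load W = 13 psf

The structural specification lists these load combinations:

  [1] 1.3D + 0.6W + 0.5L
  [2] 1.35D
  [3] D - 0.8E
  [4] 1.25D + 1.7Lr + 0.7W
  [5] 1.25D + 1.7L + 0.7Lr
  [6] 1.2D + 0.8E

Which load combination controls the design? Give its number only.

[1] 1.3(87) + 0.6(13) + 0.5(37) = 113.1 + 7.8 + 18.5 = 139.4
[2] 1.35(87) = 117.5
[3] 1.0(87) - 0.8(27) = 87.0 - 21.6 = 65.4
[4] 1.25(87) + 1.7(39) + 0.7(13) = 108.8 + 66.3 + 9.1 = 184.2
[5] 1.25(87) + 1.7(37) + 0.7(39) = 108.8 + 62.9 + 27.3 = 199.0
[6] 1.2(87) + 0.8(27) = 104.4 + 21.6 = 126.0
The largest value is 199.0 psf from combination 5.

Combination 5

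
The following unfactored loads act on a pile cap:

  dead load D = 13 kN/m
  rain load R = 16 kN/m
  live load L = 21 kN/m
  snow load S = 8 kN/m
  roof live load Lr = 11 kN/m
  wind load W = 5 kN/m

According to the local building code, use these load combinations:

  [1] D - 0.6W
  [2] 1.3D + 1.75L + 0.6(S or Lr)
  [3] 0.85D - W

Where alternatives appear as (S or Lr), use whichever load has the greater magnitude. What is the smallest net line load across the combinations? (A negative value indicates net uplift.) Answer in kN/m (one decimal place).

6.1 kN/m

(S or Lr) → Lr = 11 kN/m.
[1] 1.0(13) - 0.6(5) = 13.0 - 3.0 = 10.0
[2] 1.3(13) + 1.75(21) + 0.6(11) = 16.9 + 36.8 + 6.6 = 60.3
[3] 0.85(13) - 1.0(5) = 11.1 - 5.0 = 6.1
Combination 3 gives the minimum: 6.1 kN/m.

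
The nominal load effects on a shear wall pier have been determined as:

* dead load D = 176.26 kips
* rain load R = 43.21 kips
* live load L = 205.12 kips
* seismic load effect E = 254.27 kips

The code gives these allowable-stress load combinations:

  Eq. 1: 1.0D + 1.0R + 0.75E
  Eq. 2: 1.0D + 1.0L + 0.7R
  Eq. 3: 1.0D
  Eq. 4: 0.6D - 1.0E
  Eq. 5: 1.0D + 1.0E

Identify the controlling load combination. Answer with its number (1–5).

Combination 5

Eq. 1: 1.0(176.26) + 1.0(43.21) + 0.75(254.27) = 176.26 + 43.21 + 190.70 = 410.17
Eq. 2: 1.0(176.26) + 1.0(205.12) + 0.7(43.21) = 176.26 + 205.12 + 30.25 = 411.63
Eq. 3: 1.0(176.26) = 176.26
Eq. 4: 0.6(176.26) - 1.0(254.27) = 105.76 - 254.27 = -148.51
Eq. 5: 1.0(176.26) + 1.0(254.27) = 176.26 + 254.27 = 430.53
The largest value is 430.53 kips from combination 5.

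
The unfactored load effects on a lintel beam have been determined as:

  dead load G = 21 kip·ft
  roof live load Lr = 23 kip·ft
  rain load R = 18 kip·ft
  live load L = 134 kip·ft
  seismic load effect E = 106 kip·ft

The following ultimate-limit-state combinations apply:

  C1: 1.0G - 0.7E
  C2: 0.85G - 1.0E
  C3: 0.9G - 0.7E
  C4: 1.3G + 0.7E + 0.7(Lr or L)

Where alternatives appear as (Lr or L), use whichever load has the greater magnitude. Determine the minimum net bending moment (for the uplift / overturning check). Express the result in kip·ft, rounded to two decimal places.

-88.15 kip·ft

(Lr or L) → L = 134 kip·ft.
C1: 1.0(21) - 0.7(106) = 21.00 - 74.20 = -53.20
C2: 0.85(21) - 1.0(106) = 17.85 - 106.00 = -88.15
C3: 0.9(21) - 0.7(106) = 18.90 - 74.20 = -55.30
C4: 1.3(21) + 0.7(106) + 0.7(134) = 27.30 + 74.20 + 93.80 = 195.30
Combination 2 gives the minimum: -88.15 kip·ft.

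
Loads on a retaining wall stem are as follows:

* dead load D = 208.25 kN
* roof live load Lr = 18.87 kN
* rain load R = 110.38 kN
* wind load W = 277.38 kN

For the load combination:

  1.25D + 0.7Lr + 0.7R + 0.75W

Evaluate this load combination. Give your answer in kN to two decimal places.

558.82 kN

1.25(208.25) + 0.7(18.87) + 0.7(110.38) + 0.75(277.38) = 558.82
N_u = 558.82 kN.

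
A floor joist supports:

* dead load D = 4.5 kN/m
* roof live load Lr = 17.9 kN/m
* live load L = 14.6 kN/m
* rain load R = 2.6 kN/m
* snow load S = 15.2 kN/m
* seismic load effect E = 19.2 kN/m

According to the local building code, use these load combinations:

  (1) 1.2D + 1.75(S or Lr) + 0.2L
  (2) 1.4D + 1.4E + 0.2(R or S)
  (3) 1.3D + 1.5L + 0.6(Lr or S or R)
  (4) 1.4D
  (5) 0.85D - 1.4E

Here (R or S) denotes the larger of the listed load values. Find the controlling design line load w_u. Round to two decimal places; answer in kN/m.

(S or Lr) → Lr = 17.9 kN/m; (R or S) → S = 15.2 kN/m; (Lr or S or R) → Lr = 17.9 kN/m.
(1) 1.2(4.5) + 1.75(17.9) + 0.2(14.6) = 5.40 + 31.33 + 2.92 = 39.65
(2) 1.4(4.5) + 1.4(19.2) + 0.2(15.2) = 6.30 + 26.88 + 3.04 = 36.22
(3) 1.3(4.5) + 1.5(14.6) + 0.6(17.9) = 5.85 + 21.90 + 10.74 = 38.49
(4) 1.4(4.5) = 6.30
(5) 0.85(4.5) - 1.4(19.2) = -23.06
Combination 1 governs: w_u = 39.65 kN/m.

39.65 kN/m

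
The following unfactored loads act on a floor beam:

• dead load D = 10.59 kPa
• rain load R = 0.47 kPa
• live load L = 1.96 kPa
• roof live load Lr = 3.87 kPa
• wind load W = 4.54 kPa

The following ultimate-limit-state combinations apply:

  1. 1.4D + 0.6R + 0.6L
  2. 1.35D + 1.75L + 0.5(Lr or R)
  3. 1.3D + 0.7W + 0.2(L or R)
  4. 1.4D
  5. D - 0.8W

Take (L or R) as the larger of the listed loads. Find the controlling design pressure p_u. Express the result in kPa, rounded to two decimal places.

19.66 kPa

(Lr or R) → Lr = 3.87 kPa; (L or R) → L = 1.96 kPa.
1. 1.4(10.59) + 0.6(0.47) + 0.6(1.96) = 16.28
2. 1.35(10.59) + 1.75(1.96) + 0.5(3.87) = 19.66
3. 1.3(10.59) + 0.7(4.54) + 0.2(1.96) = 13.77 + 3.18 + 0.39 = 17.34
4. 1.4(10.59) = 14.83
5. 1.0(10.59) - 0.8(4.54) = 10.59 - 3.63 = 6.96
Combination 2 governs: p_u = 19.66 kPa.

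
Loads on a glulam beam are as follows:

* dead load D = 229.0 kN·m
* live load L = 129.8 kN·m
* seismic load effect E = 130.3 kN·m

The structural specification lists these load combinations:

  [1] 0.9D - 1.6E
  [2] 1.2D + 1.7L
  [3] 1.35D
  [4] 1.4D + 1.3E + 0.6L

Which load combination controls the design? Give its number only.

Combination 4

[1] 0.9(229.0) - 1.6(130.3) = 206.1 - 208.5 = -2.4
[2] 1.2(229.0) + 1.7(129.8) = 274.8 + 220.7 = 495.5
[3] 1.35(229.0) = 309.2
[4] 1.4(229.0) + 1.3(130.3) + 0.6(129.8) = 320.6 + 169.4 + 77.9 = 567.9
The largest value is 567.9 kN·m from combination 4.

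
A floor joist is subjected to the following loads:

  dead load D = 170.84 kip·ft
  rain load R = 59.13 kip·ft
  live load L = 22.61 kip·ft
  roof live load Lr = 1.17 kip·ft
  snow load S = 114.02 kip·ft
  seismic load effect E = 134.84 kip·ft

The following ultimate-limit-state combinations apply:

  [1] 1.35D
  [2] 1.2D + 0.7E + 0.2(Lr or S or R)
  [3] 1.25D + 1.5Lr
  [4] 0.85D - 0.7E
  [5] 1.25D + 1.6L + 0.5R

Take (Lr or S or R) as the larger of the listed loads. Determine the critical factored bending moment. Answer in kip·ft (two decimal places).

322.20 kip·ft

(Lr or S or R) → S = 114.02 kip·ft.
[1] 1.35(170.84) = 230.63
[2] 1.2(170.84) + 0.7(134.84) + 0.2(114.02) = 205.01 + 94.39 + 22.80 = 322.20
[3] 1.25(170.84) + 1.5(1.17) = 213.55 + 1.76 = 215.31
[4] 0.85(170.84) - 0.7(134.84) = 50.83
[5] 1.25(170.84) + 1.6(22.61) + 0.5(59.13) = 279.29
Maximum is from combination 2.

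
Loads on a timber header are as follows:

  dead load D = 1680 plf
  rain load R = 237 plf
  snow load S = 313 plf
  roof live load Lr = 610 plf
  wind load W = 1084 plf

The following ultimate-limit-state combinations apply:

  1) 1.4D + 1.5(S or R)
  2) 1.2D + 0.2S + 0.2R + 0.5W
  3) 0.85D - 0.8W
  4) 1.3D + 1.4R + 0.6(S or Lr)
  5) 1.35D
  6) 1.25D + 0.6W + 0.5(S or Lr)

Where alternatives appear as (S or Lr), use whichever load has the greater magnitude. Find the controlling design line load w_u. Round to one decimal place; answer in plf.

(S or R) → S = 313 plf; (S or Lr) → Lr = 610 plf.
1) 1.4(1680) + 1.5(313) = 2352.0 + 469.5 = 2821.5
2) 1.2(1680) + 0.2(313) + 0.2(237) + 0.5(1084) = 2016.0 + 62.6 + 47.4 + 542.0 = 2668.0
3) 0.85(1680) - 0.8(1084) = 1428.0 - 867.2 = 560.8
4) 1.3(1680) + 1.4(237) + 0.6(610) = 2184.0 + 331.8 + 366.0 = 2881.8
5) 1.35(1680) = 2268.0
6) 1.25(1680) + 0.6(1084) + 0.5(610) = 2100.0 + 650.4 + 305.0 = 3055.4
Combination 6 governs: w_u = 3055.4 plf.

3055.4 plf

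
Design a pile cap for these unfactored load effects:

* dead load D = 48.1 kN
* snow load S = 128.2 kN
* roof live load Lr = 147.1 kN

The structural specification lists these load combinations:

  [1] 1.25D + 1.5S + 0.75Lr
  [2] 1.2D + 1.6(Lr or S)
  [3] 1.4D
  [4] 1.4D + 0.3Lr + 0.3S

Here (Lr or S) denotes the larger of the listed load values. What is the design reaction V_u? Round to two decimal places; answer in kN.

362.75 kN

(Lr or S) → Lr = 147.1 kN.
[1] 1.25(48.1) + 1.5(128.2) + 0.75(147.1) = 362.75
[2] 1.2(48.1) + 1.6(147.1) = 293.08
[3] 1.4(48.1) = 67.34
[4] 1.4(48.1) + 0.3(147.1) + 0.3(128.2) = 149.93
The controlling combination is 1, giving 362.75 kN.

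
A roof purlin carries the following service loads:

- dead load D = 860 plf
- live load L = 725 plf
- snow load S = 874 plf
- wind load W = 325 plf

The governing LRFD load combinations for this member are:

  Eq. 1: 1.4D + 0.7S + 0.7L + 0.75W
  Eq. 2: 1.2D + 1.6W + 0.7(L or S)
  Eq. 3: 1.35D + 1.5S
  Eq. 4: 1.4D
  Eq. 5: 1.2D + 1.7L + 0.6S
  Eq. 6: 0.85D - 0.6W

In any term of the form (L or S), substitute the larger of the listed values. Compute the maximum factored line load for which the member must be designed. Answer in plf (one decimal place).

2788.9 plf

(L or S) → S = 874 plf.
Eq. 1: 1.4(860) + 0.7(874) + 0.7(725) + 0.75(325) = 2567.1
Eq. 2: 1.2(860) + 1.6(325) + 0.7(874) = 2163.8
Eq. 3: 1.35(860) + 1.5(874) = 2472.0
Eq. 4: 1.4(860) = 1204.0
Eq. 5: 1.2(860) + 1.7(725) + 0.6(874) = 2788.9
Eq. 6: 0.85(860) - 0.6(325) = 536.0
Combination 5 governs: w_u = 2788.9 plf.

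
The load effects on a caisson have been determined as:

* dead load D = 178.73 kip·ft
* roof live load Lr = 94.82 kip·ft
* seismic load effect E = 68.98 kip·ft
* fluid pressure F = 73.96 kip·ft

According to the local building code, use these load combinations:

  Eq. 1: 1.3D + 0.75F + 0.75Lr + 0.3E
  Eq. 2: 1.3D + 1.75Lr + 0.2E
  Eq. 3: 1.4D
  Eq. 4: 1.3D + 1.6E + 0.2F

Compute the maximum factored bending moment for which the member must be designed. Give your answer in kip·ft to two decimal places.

412.08 kip·ft

Eq. 1: 1.3(178.73) + 0.75(73.96) + 0.75(94.82) + 0.3(68.98) = 232.35 + 55.47 + 71.12 + 20.69 = 379.63
Eq. 2: 1.3(178.73) + 1.75(94.82) + 0.2(68.98) = 412.08
Eq. 3: 1.4(178.73) = 250.22
Eq. 4: 1.3(178.73) + 1.6(68.98) + 0.2(73.96) = 232.35 + 110.37 + 14.79 = 357.51
Combination 2 governs: M_u = 412.08 kip·ft.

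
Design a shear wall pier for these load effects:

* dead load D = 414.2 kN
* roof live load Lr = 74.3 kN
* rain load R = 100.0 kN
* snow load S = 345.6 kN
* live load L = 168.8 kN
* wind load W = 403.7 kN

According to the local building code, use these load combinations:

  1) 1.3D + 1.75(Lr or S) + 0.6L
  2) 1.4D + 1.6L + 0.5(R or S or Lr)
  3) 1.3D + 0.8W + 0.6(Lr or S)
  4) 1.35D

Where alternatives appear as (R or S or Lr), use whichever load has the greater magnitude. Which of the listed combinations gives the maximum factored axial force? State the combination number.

(Lr or S) → S = 345.6 kN; (R or S or Lr) → S = 345.6 kN.
1) 1.3(414.2) + 1.75(345.6) + 0.6(168.8) = 1244.54
2) 1.4(414.2) + 1.6(168.8) + 0.5(345.6) = 1022.76
3) 1.3(414.2) + 0.8(403.7) + 0.6(345.6) = 1068.78
4) 1.35(414.2) = 559.17
The largest value is 1244.54 kN from combination 1.

Combination 1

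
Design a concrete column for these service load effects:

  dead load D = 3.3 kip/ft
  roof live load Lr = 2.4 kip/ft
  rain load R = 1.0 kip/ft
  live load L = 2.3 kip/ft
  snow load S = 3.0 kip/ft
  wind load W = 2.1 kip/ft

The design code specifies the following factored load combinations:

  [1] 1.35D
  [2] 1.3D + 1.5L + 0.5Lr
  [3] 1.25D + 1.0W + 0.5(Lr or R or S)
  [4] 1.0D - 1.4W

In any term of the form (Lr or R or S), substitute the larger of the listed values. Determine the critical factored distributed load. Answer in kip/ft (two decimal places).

8.94 kip/ft

(Lr or R or S) → S = 3.0 kip/ft.
[1] 1.35(3.3) = 4.46
[2] 1.3(3.3) + 1.5(2.3) + 0.5(2.4) = 4.29 + 3.45 + 1.20 = 8.94
[3] 1.25(3.3) + 1.0(2.1) + 0.5(3.0) = 4.13 + 2.10 + 1.50 = 7.73
[4] 1.0(3.3) - 1.4(2.1) = 3.30 - 2.94 = 0.36
Maximum is from combination 2.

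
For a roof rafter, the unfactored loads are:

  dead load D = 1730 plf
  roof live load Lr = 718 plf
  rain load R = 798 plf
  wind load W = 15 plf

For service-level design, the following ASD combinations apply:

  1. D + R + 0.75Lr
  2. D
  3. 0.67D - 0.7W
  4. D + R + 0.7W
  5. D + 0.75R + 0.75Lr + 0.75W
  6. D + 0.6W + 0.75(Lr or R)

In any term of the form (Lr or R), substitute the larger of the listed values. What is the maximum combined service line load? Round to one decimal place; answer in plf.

(Lr or R) → R = 798 plf.
1. 1.0(1730) + 1.0(798) + 0.75(718) = 1730.0 + 798.0 + 538.5 = 3066.5
2. 1.0(1730) = 1730.0
3. 0.67(1730) - 0.7(15) = 1159.1 - 10.5 = 1148.6
4. 1.0(1730) + 1.0(798) + 0.7(15) = 1730.0 + 798.0 + 10.5 = 2538.5
5. 1.0(1730) + 0.75(798) + 0.75(718) + 0.75(15) = 1730.0 + 598.5 + 538.5 + 11.3 = 2878.3
6. 1.0(1730) + 0.6(15) + 0.75(798) = 1730.0 + 9.0 + 598.5 = 2337.5
Maximum is from combination 1.

3066.5 plf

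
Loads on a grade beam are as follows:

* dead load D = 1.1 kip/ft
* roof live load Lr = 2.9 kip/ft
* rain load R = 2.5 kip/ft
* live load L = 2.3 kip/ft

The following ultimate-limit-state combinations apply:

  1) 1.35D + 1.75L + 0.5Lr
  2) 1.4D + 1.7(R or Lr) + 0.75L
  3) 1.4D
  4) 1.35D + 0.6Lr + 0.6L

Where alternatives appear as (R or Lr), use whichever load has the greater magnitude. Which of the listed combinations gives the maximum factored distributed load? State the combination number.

Combination 2

(R or Lr) → Lr = 2.9 kip/ft.
1) 1.35(1.1) + 1.75(2.3) + 0.5(2.9) = 6.96
2) 1.4(1.1) + 1.7(2.9) + 0.75(2.3) = 8.20
3) 1.4(1.1) = 1.54
4) 1.35(1.1) + 0.6(2.9) + 0.6(2.3) = 4.61
The largest value is 8.20 kip/ft from combination 2.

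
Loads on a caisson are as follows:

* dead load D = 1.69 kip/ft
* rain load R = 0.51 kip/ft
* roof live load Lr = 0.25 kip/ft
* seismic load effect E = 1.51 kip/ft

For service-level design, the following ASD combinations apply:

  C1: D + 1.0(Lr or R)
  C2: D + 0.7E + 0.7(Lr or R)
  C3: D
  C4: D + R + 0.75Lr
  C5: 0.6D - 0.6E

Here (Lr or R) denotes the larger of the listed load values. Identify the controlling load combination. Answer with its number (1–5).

(Lr or R) → R = 0.51 kip/ft.
C1: 1.0(1.69) + 1.0(0.51) = 2.20
C2: 1.0(1.69) + 0.7(1.51) + 0.7(0.51) = 3.10
C3: 1.0(1.69) = 1.69
C4: 1.0(1.69) + 1.0(0.51) + 0.75(0.25) = 2.39
C5: 0.6(1.69) - 0.6(1.51) = 0.11
The largest value is 3.10 kip/ft from combination 2.

Combination 2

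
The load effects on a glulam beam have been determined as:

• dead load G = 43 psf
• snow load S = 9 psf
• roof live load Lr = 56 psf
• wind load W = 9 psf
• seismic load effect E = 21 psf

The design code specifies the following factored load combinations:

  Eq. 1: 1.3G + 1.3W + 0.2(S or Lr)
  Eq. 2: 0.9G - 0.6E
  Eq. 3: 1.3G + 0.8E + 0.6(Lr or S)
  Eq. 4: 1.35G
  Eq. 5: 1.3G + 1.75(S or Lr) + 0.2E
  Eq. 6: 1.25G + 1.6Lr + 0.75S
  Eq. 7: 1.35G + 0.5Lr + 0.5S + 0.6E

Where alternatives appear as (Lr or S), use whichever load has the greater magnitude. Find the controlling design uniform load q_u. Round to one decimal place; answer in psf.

(S or Lr) → Lr = 56 psf; (Lr or S) → Lr = 56 psf.
Eq. 1: 1.3(43) + 1.3(9) + 0.2(56) = 55.9 + 11.7 + 11.2 = 78.8
Eq. 2: 0.9(43) - 0.6(21) = 38.7 - 12.6 = 26.1
Eq. 3: 1.3(43) + 0.8(21) + 0.6(56) = 55.9 + 16.8 + 33.6 = 106.3
Eq. 4: 1.35(43) = 58.1
Eq. 5: 1.3(43) + 1.75(56) + 0.2(21) = 55.9 + 98.0 + 4.2 = 158.1
Eq. 6: 1.25(43) + 1.6(56) + 0.75(9) = 150.1
Eq. 7: 1.35(43) + 0.5(56) + 0.5(9) + 0.6(21) = 58.1 + 28.0 + 4.5 + 12.6 = 103.2
Combination 5 governs: q_u = 158.1 psf.

158.1 psf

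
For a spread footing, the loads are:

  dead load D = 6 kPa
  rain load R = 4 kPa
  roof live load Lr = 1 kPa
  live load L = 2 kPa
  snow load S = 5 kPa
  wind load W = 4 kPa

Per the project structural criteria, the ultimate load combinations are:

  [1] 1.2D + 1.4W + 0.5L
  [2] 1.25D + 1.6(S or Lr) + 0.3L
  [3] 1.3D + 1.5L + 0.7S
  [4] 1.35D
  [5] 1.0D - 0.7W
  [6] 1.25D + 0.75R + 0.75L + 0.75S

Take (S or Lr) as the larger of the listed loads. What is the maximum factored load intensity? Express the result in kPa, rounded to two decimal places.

(S or Lr) → S = 5 kPa.
[1] 1.2(6) + 1.4(4) + 0.5(2) = 7.20 + 5.60 + 1.00 = 13.80
[2] 1.25(6) + 1.6(5) + 0.3(2) = 7.50 + 8.00 + 0.60 = 16.10
[3] 1.3(6) + 1.5(2) + 0.7(5) = 7.80 + 3.00 + 3.50 = 14.30
[4] 1.35(6) = 8.10
[5] 1.0(6) - 0.7(4) = 6.00 - 2.80 = 3.20
[6] 1.25(6) + 0.75(4) + 0.75(2) + 0.75(5) = 7.50 + 3.00 + 1.50 + 3.75 = 15.75
Combination 2 governs: q_u = 16.10 kPa.

16.10 kPa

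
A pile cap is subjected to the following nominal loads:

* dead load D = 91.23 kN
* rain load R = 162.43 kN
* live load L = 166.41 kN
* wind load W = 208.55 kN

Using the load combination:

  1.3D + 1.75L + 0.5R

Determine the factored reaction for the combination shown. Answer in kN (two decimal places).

1.3(91.23) + 1.75(166.41) + 0.5(162.43) = 491.03
V_u = 491.03 kN.

491.03 kN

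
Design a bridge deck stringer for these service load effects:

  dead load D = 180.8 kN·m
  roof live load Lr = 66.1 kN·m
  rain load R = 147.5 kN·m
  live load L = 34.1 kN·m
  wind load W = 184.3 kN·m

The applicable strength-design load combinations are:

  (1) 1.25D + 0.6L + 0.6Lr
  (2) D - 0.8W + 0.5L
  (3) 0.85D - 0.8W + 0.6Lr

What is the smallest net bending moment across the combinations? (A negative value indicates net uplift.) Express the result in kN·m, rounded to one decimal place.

45.9 kN·m

(1) 1.25(180.8) + 0.6(34.1) + 0.6(66.1) = 286.1
(2) 1.0(180.8) - 0.8(184.3) + 0.5(34.1) = 50.4
(3) 0.85(180.8) - 0.8(184.3) + 0.6(66.1) = 45.9
Combination 3 gives the minimum: 45.9 kN·m.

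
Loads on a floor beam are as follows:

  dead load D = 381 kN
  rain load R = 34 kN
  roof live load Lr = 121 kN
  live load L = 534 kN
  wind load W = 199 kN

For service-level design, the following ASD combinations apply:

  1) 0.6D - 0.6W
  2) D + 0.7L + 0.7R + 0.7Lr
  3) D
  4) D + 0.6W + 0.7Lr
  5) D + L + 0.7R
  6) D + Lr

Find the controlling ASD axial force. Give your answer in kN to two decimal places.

1) 0.6(381) - 0.6(199) = 228.60 - 119.40 = 109.20
2) 1.0(381) + 0.7(534) + 0.7(34) + 0.7(121) = 381.00 + 373.80 + 23.80 + 84.70 = 863.30
3) 1.0(381) = 381.00
4) 1.0(381) + 0.6(199) + 0.7(121) = 381.00 + 119.40 + 84.70 = 585.10
5) 1.0(381) + 1.0(534) + 0.7(34) = 381.00 + 534.00 + 23.80 = 938.80
6) 1.0(381) + 1.0(121) = 381.00 + 121.00 = 502.00
Combination 5 governs: N = 938.80 kN.

938.80 kN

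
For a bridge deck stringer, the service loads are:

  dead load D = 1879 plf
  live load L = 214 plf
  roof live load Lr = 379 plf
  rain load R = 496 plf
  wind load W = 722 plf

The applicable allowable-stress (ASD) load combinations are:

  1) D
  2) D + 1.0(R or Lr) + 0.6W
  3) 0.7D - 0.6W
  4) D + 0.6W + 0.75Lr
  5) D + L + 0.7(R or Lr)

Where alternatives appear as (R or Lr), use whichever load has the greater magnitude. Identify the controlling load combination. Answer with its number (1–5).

(R or Lr) → R = 496 plf.
1) 1.0(1879) = 1879.0
2) 1.0(1879) + 1.0(496) + 0.6(722) = 1879.0 + 496.0 + 433.2 = 2808.2
3) 0.7(1879) - 0.6(722) = 1315.3 - 433.2 = 882.1
4) 1.0(1879) + 0.6(722) + 0.75(379) = 1879.0 + 433.2 + 284.3 = 2596.5
5) 1.0(1879) + 1.0(214) + 0.7(496) = 1879.0 + 214.0 + 347.2 = 2440.2
The largest value is 2808.2 plf from combination 2.

Combination 2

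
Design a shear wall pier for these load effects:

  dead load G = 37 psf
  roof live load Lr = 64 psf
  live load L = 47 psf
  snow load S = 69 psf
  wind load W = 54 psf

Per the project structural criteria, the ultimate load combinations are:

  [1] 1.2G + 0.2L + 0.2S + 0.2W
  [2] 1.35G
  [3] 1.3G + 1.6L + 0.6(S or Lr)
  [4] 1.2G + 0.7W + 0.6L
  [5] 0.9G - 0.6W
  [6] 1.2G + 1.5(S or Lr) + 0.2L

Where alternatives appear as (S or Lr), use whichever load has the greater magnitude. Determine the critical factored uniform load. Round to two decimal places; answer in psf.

(S or Lr) → S = 69 psf.
[1] 1.2(37) + 0.2(47) + 0.2(69) + 0.2(54) = 78.40
[2] 1.35(37) = 49.95
[3] 1.3(37) + 1.6(47) + 0.6(69) = 164.70
[4] 1.2(37) + 0.7(54) + 0.6(47) = 110.40
[5] 0.9(37) - 0.6(54) = 0.90
[6] 1.2(37) + 1.5(69) + 0.2(47) = 157.30
Maximum is from combination 3.

164.70 psf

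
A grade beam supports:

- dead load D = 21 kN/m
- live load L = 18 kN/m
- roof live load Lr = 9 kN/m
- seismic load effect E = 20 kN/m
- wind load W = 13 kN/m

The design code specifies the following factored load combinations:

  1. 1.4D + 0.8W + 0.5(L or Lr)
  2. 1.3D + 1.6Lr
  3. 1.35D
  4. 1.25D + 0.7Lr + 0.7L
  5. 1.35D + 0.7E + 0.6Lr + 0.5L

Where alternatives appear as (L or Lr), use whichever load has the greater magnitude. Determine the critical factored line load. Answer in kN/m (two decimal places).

(L or Lr) → L = 18 kN/m.
1. 1.4(21) + 0.8(13) + 0.5(18) = 29.40 + 10.40 + 9.00 = 48.80
2. 1.3(21) + 1.6(9) = 27.30 + 14.40 = 41.70
3. 1.35(21) = 28.35
4. 1.25(21) + 0.7(9) + 0.7(18) = 26.25 + 6.30 + 12.60 = 45.15
5. 1.35(21) + 0.7(20) + 0.6(9) + 0.5(18) = 28.35 + 14.00 + 5.40 + 9.00 = 56.75
Maximum is from combination 5.

56.75 kN/m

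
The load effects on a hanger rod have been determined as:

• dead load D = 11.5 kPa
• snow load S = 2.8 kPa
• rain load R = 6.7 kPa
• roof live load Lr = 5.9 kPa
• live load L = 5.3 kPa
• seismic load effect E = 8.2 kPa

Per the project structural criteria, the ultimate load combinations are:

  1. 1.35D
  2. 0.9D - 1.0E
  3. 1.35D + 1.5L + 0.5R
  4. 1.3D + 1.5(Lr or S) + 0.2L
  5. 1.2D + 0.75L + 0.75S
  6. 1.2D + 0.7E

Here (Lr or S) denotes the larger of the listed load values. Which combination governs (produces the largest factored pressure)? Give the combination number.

(Lr or S) → Lr = 5.9 kPa.
1. 1.35(11.5) = 15.5
2. 0.9(11.5) - 1.0(8.2) = 10.4 - 8.2 = 2.2
3. 1.35(11.5) + 1.5(5.3) + 0.5(6.7) = 26.8
4. 1.3(11.5) + 1.5(5.9) + 0.2(5.3) = 24.9
5. 1.2(11.5) + 0.75(5.3) + 0.75(2.8) = 13.8 + 4.0 + 2.1 = 19.9
6. 1.2(11.5) + 0.7(8.2) = 13.8 + 5.7 = 19.5
The largest value is 26.8 kPa from combination 3.

Combination 3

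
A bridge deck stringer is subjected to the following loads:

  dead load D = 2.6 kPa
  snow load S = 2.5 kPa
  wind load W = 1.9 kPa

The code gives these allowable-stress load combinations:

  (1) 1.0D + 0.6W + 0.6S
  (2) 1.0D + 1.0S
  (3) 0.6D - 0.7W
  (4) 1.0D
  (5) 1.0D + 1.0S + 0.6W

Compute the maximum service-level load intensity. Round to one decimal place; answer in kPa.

(1) 1.0(2.6) + 0.6(1.9) + 0.6(2.5) = 2.6 + 1.1 + 1.5 = 5.2
(2) 1.0(2.6) + 1.0(2.5) = 2.6 + 2.5 = 5.1
(3) 0.6(2.6) - 0.7(1.9) = 0.2
(4) 1.0(2.6) = 2.6
(5) 1.0(2.6) + 1.0(2.5) + 0.6(1.9) = 2.6 + 2.5 + 1.1 = 6.2
The controlling combination is 5, giving 6.2 kPa.

6.2 kPa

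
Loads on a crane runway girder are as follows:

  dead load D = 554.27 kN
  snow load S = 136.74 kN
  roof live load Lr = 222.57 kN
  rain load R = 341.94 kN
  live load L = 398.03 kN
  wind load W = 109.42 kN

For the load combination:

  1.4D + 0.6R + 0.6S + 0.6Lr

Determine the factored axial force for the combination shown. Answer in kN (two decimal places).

1.4(554.27) + 0.6(341.94) + 0.6(136.74) + 0.6(222.57) = 1196.73
N_u = 1196.73 kN.

1196.73 kN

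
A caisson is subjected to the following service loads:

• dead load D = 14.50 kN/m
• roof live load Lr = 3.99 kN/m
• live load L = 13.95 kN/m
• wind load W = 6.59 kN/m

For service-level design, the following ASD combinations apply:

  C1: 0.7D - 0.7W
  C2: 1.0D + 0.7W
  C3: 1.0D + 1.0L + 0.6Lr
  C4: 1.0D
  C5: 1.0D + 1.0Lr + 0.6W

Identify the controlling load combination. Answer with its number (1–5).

C1: 0.7(14.50) - 0.7(6.59) = 5.54
C2: 1.0(14.50) + 0.7(6.59) = 19.11
C3: 1.0(14.50) + 1.0(13.95) + 0.6(3.99) = 30.84
C4: 1.0(14.50) = 14.50
C5: 1.0(14.50) + 1.0(3.99) + 0.6(6.59) = 22.44
The largest value is 30.84 kN/m from combination 3.

Combination 3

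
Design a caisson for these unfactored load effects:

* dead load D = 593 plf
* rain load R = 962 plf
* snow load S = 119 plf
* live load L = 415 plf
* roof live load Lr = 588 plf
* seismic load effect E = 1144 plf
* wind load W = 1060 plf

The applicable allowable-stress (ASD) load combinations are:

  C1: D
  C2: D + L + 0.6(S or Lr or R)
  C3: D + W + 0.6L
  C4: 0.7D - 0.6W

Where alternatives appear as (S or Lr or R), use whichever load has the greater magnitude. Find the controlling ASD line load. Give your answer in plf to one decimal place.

(S or Lr or R) → R = 962 plf.
C1: 1.0(593) = 593.0
C2: 1.0(593) + 1.0(415) + 0.6(962) = 593.0 + 415.0 + 577.2 = 1585.2
C3: 1.0(593) + 1.0(1060) + 0.6(415) = 593.0 + 1060.0 + 249.0 = 1902.0
C4: 0.7(593) - 0.6(1060) = 415.1 - 636.0 = -220.9
Maximum is from combination 3.

1902.0 plf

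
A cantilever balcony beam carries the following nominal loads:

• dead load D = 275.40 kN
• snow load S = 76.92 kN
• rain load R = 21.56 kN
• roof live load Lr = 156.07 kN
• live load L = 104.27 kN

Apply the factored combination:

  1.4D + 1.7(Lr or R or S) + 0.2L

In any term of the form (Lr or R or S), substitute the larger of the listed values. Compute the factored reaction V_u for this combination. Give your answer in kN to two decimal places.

671.73 kN

(Lr or R or S) → Lr = 156.07 kN.
1.4(275.40) + 1.7(156.07) + 0.2(104.27) = 385.56 + 265.32 + 20.85 = 671.73
V_u = 671.73 kN.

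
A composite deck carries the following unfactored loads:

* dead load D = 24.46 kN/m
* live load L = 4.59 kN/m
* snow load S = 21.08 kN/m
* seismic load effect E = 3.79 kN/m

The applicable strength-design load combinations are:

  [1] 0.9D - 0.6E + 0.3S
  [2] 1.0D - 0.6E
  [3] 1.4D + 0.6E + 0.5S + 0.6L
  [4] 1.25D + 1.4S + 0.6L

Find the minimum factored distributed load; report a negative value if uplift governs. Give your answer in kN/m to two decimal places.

22.19 kN/m

[1] 0.9(24.46) - 0.6(3.79) + 0.3(21.08) = 22.01 - 2.27 + 6.32 = 26.06
[2] 1.0(24.46) - 0.6(3.79) = 24.46 - 2.27 = 22.19
[3] 1.4(24.46) + 0.6(3.79) + 0.5(21.08) + 0.6(4.59) = 49.81
[4] 1.25(24.46) + 1.4(21.08) + 0.6(4.59) = 30.58 + 29.51 + 2.75 = 62.84
Combination 2 gives the minimum: 22.19 kN/m.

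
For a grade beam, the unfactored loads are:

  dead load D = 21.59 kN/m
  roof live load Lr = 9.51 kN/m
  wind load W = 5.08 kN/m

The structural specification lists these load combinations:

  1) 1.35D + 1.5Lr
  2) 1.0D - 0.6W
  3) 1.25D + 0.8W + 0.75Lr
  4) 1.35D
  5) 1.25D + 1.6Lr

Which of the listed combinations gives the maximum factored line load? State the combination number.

Combination 1

1) 1.35(21.59) + 1.5(9.51) = 43.41
2) 1.0(21.59) - 0.6(5.08) = 18.54
3) 1.25(21.59) + 0.8(5.08) + 0.75(9.51) = 38.18
4) 1.35(21.59) = 29.15
5) 1.25(21.59) + 1.6(9.51) = 42.20
The largest value is 43.41 kN/m from combination 1.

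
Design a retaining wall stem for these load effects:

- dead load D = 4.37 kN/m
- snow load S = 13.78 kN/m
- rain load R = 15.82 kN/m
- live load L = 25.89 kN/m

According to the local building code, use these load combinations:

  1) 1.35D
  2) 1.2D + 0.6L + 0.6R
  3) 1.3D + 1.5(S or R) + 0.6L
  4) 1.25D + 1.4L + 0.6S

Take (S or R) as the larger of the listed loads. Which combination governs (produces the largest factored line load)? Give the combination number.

(S or R) → R = 15.82 kN/m.
1) 1.35(4.37) = 5.90
2) 1.2(4.37) + 0.6(25.89) + 0.6(15.82) = 30.27
3) 1.3(4.37) + 1.5(15.82) + 0.6(25.89) = 44.95
4) 1.25(4.37) + 1.4(25.89) + 0.6(13.78) = 5.46 + 36.25 + 8.27 = 49.98
The largest value is 49.98 kN/m from combination 4.

Combination 4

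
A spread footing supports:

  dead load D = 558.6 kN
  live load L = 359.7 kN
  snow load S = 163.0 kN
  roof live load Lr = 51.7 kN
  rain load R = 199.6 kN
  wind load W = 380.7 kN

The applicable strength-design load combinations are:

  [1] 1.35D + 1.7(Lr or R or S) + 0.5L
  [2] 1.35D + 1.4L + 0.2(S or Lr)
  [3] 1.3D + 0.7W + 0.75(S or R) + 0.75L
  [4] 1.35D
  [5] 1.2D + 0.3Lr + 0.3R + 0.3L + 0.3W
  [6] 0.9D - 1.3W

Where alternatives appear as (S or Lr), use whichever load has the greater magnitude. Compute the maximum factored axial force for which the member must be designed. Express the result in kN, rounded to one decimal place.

(Lr or R or S) → R = 199.6 kN; (S or Lr) → S = 163.0 kN; (S or R) → R = 199.6 kN.
[1] 1.35(558.6) + 1.7(199.6) + 0.5(359.7) = 754.1 + 339.3 + 179.9 = 1273.3
[2] 1.35(558.6) + 1.4(359.7) + 0.2(163.0) = 754.1 + 503.6 + 32.6 = 1290.3
[3] 1.3(558.6) + 0.7(380.7) + 0.75(199.6) + 0.75(359.7) = 1412.1
[4] 1.35(558.6) = 754.1
[5] 1.2(558.6) + 0.3(51.7) + 0.3(199.6) + 0.3(359.7) + 0.3(380.7) = 670.3 + 15.5 + 59.9 + 107.9 + 114.2 = 967.8
[6] 0.9(558.6) - 1.3(380.7) = 502.7 - 494.9 = 7.8
The controlling combination is 3, giving 1412.1 kN.

1412.1 kN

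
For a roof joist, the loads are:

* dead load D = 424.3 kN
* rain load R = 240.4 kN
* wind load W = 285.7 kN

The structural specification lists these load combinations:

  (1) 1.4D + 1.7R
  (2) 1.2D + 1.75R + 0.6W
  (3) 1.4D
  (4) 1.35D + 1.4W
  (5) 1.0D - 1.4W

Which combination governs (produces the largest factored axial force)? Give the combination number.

Combination 2

(1) 1.4(424.3) + 1.7(240.4) = 1002.70
(2) 1.2(424.3) + 1.75(240.4) + 0.6(285.7) = 1101.28
(3) 1.4(424.3) = 594.02
(4) 1.35(424.3) + 1.4(285.7) = 972.79
(5) 1.0(424.3) - 1.4(285.7) = 24.32
The largest value is 1101.28 kN from combination 2.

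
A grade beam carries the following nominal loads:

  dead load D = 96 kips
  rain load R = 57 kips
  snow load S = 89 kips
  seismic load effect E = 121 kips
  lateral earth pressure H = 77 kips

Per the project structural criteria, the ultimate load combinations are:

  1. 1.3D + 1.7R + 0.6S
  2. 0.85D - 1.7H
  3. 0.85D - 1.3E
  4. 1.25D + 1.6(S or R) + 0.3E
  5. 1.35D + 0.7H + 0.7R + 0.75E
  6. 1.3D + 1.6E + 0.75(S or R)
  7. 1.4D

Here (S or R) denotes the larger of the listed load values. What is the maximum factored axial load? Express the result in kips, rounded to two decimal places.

385.15 kips

(S or R) → S = 89 kips.
1. 1.3(96) + 1.7(57) + 0.6(89) = 275.10
2. 0.85(96) - 1.7(77) = -49.30
3. 0.85(96) - 1.3(121) = -75.70
4. 1.25(96) + 1.6(89) + 0.3(121) = 298.70
5. 1.35(96) + 0.7(77) + 0.7(57) + 0.75(121) = 314.15
6. 1.3(96) + 1.6(121) + 0.75(89) = 385.15
7. 1.4(96) = 134.40
Combination 6 governs: P_u = 385.15 kips.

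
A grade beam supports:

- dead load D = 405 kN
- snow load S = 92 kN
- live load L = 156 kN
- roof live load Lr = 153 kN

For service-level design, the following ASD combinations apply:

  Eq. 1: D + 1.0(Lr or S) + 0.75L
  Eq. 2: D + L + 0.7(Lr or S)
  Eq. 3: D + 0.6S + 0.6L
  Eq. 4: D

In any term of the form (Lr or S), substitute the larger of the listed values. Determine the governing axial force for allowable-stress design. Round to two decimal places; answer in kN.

675.00 kN

(Lr or S) → Lr = 153 kN.
Eq. 1: 1.0(405) + 1.0(153) + 0.75(156) = 405.00 + 153.00 + 117.00 = 675.00
Eq. 2: 1.0(405) + 1.0(156) + 0.7(153) = 405.00 + 156.00 + 107.10 = 668.10
Eq. 3: 1.0(405) + 0.6(92) + 0.6(156) = 405.00 + 55.20 + 93.60 = 553.80
Eq. 4: 1.0(405) = 405.00
The controlling combination is 1, giving 675.00 kN.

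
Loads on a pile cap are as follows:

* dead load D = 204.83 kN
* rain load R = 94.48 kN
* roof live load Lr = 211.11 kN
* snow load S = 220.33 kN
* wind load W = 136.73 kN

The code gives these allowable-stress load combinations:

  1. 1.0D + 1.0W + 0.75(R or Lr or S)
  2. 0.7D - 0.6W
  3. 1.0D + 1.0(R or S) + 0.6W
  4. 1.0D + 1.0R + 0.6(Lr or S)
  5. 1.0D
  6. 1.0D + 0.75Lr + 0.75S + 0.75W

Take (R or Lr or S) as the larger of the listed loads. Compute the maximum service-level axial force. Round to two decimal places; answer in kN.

(R or Lr or S) → S = 220.33 kN; (R or S) → S = 220.33 kN; (Lr or S) → S = 220.33 kN.
1. 1.0(204.83) + 1.0(136.73) + 0.75(220.33) = 506.81
2. 0.7(204.83) - 0.6(136.73) = 61.34
3. 1.0(204.83) + 1.0(220.33) + 0.6(136.73) = 507.20
4. 1.0(204.83) + 1.0(94.48) + 0.6(220.33) = 431.51
5. 1.0(204.83) = 204.83
6. 1.0(204.83) + 0.75(211.11) + 0.75(220.33) + 0.75(136.73) = 630.96
Combination 6 governs: N = 630.96 kN.

630.96 kN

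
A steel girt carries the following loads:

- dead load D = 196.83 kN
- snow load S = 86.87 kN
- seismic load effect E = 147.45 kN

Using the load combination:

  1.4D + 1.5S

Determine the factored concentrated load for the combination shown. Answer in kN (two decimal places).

405.87 kN

1.4(196.83) + 1.5(86.87) = 275.56 + 130.31 = 405.87
P_u = 405.87 kN.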